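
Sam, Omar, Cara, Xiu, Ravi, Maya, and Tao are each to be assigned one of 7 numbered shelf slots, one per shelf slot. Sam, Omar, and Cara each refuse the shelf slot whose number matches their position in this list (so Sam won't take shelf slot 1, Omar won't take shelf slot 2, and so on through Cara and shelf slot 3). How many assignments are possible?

Let Aᵢ (for i ∈ {1, 2, 3}) be the placements that put person i in their forbidden shelf slot. Any j of these fix j positions, leaving (7−j)! ways to fill the rest, and there are C(3,j) ways to pick which j.
By inclusion–exclusion, the number of valid placements is Σ_{j=0}^{3} (−1)^j C(3,j)·(7−j)!.
Computing: 5040 − 2160 + 360 − 24 = 3216.

3216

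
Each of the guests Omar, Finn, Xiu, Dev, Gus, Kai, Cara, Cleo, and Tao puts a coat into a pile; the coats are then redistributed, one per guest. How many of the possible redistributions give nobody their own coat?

133496

Count assignments avoiding every fixed point. For any j of the 9 guests fixed to their own coat, the other 9−j can be arranged in (9−j)! ways.
By inclusion–exclusion this is Σ_{j=0}^{9} (−1)^j C(9,j)·(9−j)!.
Computing: 362880 − 362880 + 181440 − 60480 + 15120 − 3024 + 504 − 72 + 9 − 1 = 133496.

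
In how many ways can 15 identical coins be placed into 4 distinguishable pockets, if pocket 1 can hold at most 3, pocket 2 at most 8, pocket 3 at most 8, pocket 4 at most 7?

By stars and bars, unrestricted non-negative solutions to x_1+…+x_4 = 15 number C(15+3,3) = 816.
Subtract solutions that violate a single cap (substitute x_i' = x_i − (cap_i+1)): x_1 ≥ 4 gives C(14,3) = 364; x_2 ≥ 9 gives C(9,3) = 84; x_3 ≥ 9 gives C(9,3) = 84; x_4 ≥ 8 gives C(10,3) = 120. Together 652.
Add back pairs where two caps are both exceeded: 10 + 10 + 20 + 0 + 0 + 0 = 40.
By inclusion–exclusion the count is 816 − 652 + 40 = 204.

204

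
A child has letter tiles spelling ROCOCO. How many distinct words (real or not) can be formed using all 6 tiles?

Letter multiplicities in ROCOCO: C×2, O×3, R×1.
The number of distinct arrangements is 6!/(3!·2!) = 720/12 = 60.

60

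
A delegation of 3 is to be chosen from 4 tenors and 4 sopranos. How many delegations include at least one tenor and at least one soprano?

48

Unrestricted: C(8,3) = 56 ways to pick any 3 of the 8.
Subtract selections that omit an entire group: no tenors → C(4,3) = 4; no sopranos → C(4,3) = 4.
Both groups omitted at once is impossible, so 56 − 8 = 48.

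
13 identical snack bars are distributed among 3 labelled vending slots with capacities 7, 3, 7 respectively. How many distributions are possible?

14

By stars and bars, unrestricted non-negative solutions to x_1+…+x_3 = 13 number C(13+2,2) = 105.
Subtract solutions that violate a single cap (substitute x_i' = x_i − (cap_i+1)): x_1 ≥ 8 gives C(7,2) = 21; x_2 ≥ 4 gives C(11,2) = 55; x_3 ≥ 8 gives C(7,2) = 21. Together 97.
Add back pairs where two caps are both exceeded: 3 + 0 + 3 = 6.
By inclusion–exclusion the count is 105 − 97 + 6 = 14.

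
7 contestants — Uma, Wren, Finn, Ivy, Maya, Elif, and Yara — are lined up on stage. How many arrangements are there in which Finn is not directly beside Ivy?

3600

There are 7! = 5040 arrangements in all. If Finn and Ivy are adjacent, merging them into one block gives 2·(6)! = 1440 arrangements.
So 5040 − 1440 = 3600 arrangements keep them apart.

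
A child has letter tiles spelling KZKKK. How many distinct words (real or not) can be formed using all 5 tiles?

Letter multiplicities in KZKKK: K×4, Z×1.
The number of distinct arrangements is 5!/(4!) = 120/24 = 5.

5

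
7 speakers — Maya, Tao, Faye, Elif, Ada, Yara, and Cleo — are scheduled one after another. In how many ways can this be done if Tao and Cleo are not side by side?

3600

Of the 7! = 5040 arrangements, those with Tao and Cleo adjacent number 2 × 6! = 1440 (treat the pair as a block with 2 internal orders).
Complementary counting: 5040 − 1440 = 3600.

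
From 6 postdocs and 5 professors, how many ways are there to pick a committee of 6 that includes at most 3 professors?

Split by how many professors are chosen (0 through 3).
Sum: C(5,0)·C(6,6) + C(5,1)·C(6,5) + C(5,2)·C(6,4) + C(5,3)·C(6,3) = 1 + 30 + 150 + 200 = 381.

381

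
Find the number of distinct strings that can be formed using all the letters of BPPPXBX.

The 7 letters of BPPPXBX have repeats: B appearing twice, P appearing 3 times, and X appearing twice.
The number of distinct arrangements is 7!/(3!·2!·2!) = 5040/24 = 210.

210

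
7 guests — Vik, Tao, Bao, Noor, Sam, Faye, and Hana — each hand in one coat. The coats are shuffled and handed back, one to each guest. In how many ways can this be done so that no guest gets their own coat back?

1854

This is the derangement count D_7: permutations of 7 items with no fixed point.
By inclusion–exclusion this is Σ_{j=0}^{7} (−1)^j C(7,j)·(7−j)!.
Computing: 5040 − 5040 + 2520 − 840 + 210 − 42 + 7 − 1 = 1854.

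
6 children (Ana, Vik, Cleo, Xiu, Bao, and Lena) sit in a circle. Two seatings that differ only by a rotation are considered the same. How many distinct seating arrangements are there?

Seat Ana anywhere (absorbing the rotational symmetry), then permute the other 5: (5)! = 120.

120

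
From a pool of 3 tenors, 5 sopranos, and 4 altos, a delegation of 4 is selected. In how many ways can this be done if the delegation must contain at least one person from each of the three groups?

Total 4-person selections from all 12: C(12,4) = 495.
Subtract selections that omit an entire group: no tenors → C(9,4) = 126; no sopranos → C(7,4) = 35; no altos → C(8,4) = 70.
Add back selections omitting two groups (i.e. drawn from a single group): C(3,4) + C(5,4) + C(4,4) = 6.
By inclusion–exclusion: 495 − 231 + 6 = 270.

270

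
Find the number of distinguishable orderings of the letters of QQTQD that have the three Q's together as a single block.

Treat the 3 copies of Q as a single block. The multiset to arrange is then {QQQ, D, T}, 3 items in all.
All 3 items are distinct, so there are (3)! = 6 arrangements.

6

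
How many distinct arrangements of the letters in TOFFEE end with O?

With the last slot taken by O, it remains to arrange the other 5 letters (TFFEE).
Those 5 letters have E appearing twice and F appearing twice, giving (5)!/(2!·2!) = 30.

30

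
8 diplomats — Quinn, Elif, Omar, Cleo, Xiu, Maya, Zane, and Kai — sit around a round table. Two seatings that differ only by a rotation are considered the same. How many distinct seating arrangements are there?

Seat Quinn anywhere (absorbing the rotational symmetry), then permute the other 7: (7)! = 5040.

5040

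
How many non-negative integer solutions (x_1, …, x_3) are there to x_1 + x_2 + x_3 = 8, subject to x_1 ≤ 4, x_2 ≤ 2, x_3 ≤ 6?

Without the upper bounds there are C(10,2) = 45 ways to split 8 among 3 variables.
Subtract solutions that violate a single cap (substitute x_i' = x_i − (cap_i+1)): x_1 ≥ 5 gives C(5,2) = 10; x_2 ≥ 3 gives C(7,2) = 21; x_3 ≥ 7 gives C(3,2) = 3. Together 34.
Add back pairs where two caps are both exceeded: 1 + 0 + 0 = 1.
By inclusion–exclusion the count is 45 − 34 + 1 = 12.

12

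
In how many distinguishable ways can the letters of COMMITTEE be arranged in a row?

45360

Letter multiplicities in COMMITTEE: C×1, E×2, I×1, M×2, O×1, T×2.
So there are 9! / (2!·2!·2!) = 45360 distinguishable arrangements.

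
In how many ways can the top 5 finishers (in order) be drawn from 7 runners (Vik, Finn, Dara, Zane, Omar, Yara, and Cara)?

This is an ordered selection of 5 from 7: P(7,5).
That gives 7 × 6 × 5 × 4 × 3 = 2520.

2520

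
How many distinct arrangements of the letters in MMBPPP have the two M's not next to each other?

40

There are 6!/(3!·2!) = 60 arrangements of MMBPPP in total.
Arrangements with the M's together: treat MM as one letter, giving (5)!/(3!) = 20.
Subtracting, 60 − 20 = 40 arrangements keep the M's apart.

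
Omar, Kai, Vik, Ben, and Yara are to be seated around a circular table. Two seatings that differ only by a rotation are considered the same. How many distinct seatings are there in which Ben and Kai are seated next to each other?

12

Glue Ben and Kai into a block (2 internal orders). Seating 4 units around a circle gives (3)! arrangements.
So 2 × (3)! = 2 × 6 = 12.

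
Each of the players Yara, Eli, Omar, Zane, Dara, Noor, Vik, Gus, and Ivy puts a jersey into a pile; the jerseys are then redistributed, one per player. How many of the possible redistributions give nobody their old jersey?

Count assignments avoiding every fixed point. For any j of the 9 players fixed to their old jersey, the other 9−j can be arranged in (9−j)! ways.
By inclusion–exclusion this is Σ_{j=0}^{9} (−1)^j C(9,j)·(9−j)!.
Computing: 362880 − 362880 + 181440 − 60480 + 15120 − 3024 + 504 − 72 + 9 − 1 = 133496.

133496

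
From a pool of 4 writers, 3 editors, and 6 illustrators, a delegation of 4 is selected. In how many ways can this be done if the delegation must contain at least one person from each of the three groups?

360

With no constraint there are C(13,4) = 715 possible selections.
Subtract selections that omit an entire group: no writers → C(9,4) = 126; no editors → C(10,4) = 210; no illustrators → C(7,4) = 35.
Add back selections omitting two groups (i.e. drawn from a single group): C(4,4) + C(3,4) + C(6,4) = 16.
By inclusion–exclusion: 715 − 371 + 16 = 360.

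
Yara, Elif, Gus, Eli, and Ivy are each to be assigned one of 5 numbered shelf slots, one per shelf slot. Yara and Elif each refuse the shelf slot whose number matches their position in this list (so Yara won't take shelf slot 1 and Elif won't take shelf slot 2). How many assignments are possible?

Let Aᵢ (for i ∈ {1, 2}) be the placements that put person i in their forbidden shelf slot. Any j of these fix j positions, leaving (5−j)! ways to fill the rest, and there are C(2,j) ways to pick which j.
By inclusion–exclusion, the number of valid placements is Σ_{j=0}^{2} (−1)^j C(2,j)·(5−j)!.
Computing: 120 − 48 + 6 = 78.

78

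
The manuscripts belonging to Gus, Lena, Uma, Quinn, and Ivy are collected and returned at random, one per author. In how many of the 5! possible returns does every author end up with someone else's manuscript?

44

Count assignments avoiding every fixed point. For any j of the 5 authors fixed to their own manuscript, the other 5−j can be arranged in (5−j)! ways.
By inclusion–exclusion this is Σ_{j=0}^{5} (−1)^j C(5,j)·(5−j)!.
Computing: 120 − 120 + 60 − 20 + 5 − 1 = 44.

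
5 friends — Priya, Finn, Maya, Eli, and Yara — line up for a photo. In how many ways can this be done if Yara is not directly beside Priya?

72

Of the 5! = 120 arrangements, those with Yara and Priya adjacent number 2 × 4! = 48 (treat the pair as a block with 2 internal orders).
So 120 − 48 = 72 arrangements keep them apart.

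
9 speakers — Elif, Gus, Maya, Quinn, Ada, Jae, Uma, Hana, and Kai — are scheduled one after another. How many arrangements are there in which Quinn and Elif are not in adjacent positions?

282240

There are 9! = 362880 arrangements in all. If Quinn and Elif are adjacent, merging them into one block gives 2·(8)! = 80640 arrangements.
So 362880 − 80640 = 282240 arrangements keep them apart.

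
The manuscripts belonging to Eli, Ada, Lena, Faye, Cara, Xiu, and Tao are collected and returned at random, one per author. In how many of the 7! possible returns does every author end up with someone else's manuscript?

This is the derangement count D_7: permutations of 7 items with no fixed point.
By inclusion–exclusion this is Σ_{j=0}^{7} (−1)^j C(7,j)·(7−j)!.
Computing: 5040 − 5040 + 2520 − 840 + 210 − 42 + 7 − 1 = 1854.

1854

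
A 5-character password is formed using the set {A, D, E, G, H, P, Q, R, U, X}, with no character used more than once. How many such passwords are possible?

30240

Choose and order 5 of the 10 symbols: the first character has 10 options, the next 9, and so on down to 6.
10 × 9 × 8 × 7 × 6 = 30240.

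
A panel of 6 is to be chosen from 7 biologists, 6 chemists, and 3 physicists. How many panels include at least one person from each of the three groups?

6006

With no constraint there are C(16,6) = 8008 possible selections.
Selections missing a whole group: no biologists → C(9,6) = 84; no chemists → C(10,6) = 210; no physicists → C(13,6) = 1716.
Add back selections omitting two groups (i.e. drawn from a single group): C(7,6) + C(6,6) + C(3,6) = 8.
By inclusion–exclusion: 8008 − 2010 + 8 = 6006.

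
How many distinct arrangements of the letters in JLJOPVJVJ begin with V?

With the first slot taken by V, it remains to arrange the other 8 letters (JLJOPJVJ).
Those 8 letters have J appearing 4 times, giving (8)!/(4!) = 1680.

1680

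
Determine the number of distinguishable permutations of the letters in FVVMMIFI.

Letter multiplicities in FVVMMIFI: F×2, I×2, M×2, V×2.
The number of distinct arrangements is 8!/(2!·2!·2!·2!) = 40320/16 = 2520.

2520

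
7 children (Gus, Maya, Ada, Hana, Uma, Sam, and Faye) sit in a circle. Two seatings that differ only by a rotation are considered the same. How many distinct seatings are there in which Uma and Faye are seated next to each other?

240

Treat {Uma, Faye} as one unit (2 internal orders) and seat the resulting 6 units around the table: (5)! circular arrangements.
So 2 × (5)! = 2 × 120 = 240.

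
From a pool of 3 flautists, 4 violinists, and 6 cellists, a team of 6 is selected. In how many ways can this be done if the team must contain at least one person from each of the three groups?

With no constraint there are C(13,6) = 1716 possible selections.
Subtract selections that omit an entire group: no flautists → C(10,6) = 210; no violinists → C(9,6) = 84; no cellists → C(7,6) = 7.
Add back selections omitting two groups (i.e. drawn from a single group): C(3,6) + C(4,6) + C(6,6) = 1.
By inclusion–exclusion: 1716 − 301 + 1 = 1416.

1416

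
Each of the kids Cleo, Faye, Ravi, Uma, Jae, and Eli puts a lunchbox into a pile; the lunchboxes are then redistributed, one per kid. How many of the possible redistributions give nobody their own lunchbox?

265

Count assignments avoiding every fixed point. For any j of the 6 kids fixed to their own lunchbox, the other 6−j can be arranged in (6−j)! ways.
By inclusion–exclusion this is Σ_{j=0}^{6} (−1)^j C(6,j)·(6−j)!.
Computing: 720 − 720 + 360 − 120 + 30 − 6 + 1 = 265.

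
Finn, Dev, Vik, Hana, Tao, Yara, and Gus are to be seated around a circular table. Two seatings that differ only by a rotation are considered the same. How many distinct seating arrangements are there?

Around a circle, 7 distinct people have 7!/7 = (6)! = 720 rotationally distinct seatings.

720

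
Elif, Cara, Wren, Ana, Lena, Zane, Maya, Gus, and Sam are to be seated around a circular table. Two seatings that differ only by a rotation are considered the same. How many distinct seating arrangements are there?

40320

Around a circle, 9 distinct people have 9!/9 = (8)! = 40320 rotationally distinct seatings.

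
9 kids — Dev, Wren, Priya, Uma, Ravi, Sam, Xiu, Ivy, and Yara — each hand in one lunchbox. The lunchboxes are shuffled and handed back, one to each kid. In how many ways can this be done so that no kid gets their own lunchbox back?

133496

This is the derangement count D_9: permutations of 9 items with no fixed point.
By inclusion–exclusion this is Σ_{j=0}^{9} (−1)^j C(9,j)·(9−j)!.
Computing: 362880 − 362880 + 181440 − 60480 + 15120 − 3024 + 504 − 72 + 9 − 1 = 133496.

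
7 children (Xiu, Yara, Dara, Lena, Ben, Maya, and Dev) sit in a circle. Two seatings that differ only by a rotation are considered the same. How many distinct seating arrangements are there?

720

Seat Xiu anywhere (absorbing the rotational symmetry), then permute the other 6: (6)! = 720.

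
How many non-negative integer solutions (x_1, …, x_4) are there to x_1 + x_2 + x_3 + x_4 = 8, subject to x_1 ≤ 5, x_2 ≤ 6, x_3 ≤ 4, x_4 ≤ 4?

Without the upper bounds there are C(11,3) = 165 ways to split 8 among 4 variables.
Subtract solutions that violate a single cap (substitute x_i' = x_i − (cap_i+1)): x_1 ≥ 6 gives C(5,3) = 10; x_2 ≥ 7 gives C(4,3) = 4; x_3 ≥ 5 gives C(6,3) = 20; x_4 ≥ 5 gives C(6,3) = 20. Together 54.
No two caps can be exceeded simultaneously, so the pair terms are all 0.
By inclusion–exclusion the count is 165 − 54 + 0 = 111.

111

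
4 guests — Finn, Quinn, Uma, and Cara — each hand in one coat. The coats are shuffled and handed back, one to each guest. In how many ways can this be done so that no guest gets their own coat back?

This is the derangement count D_4: permutations of 4 items with no fixed point.
By inclusion–exclusion this is Σ_{j=0}^{4} (−1)^j C(4,j)·(4−j)!.
Computing: 24 − 24 + 12 − 4 + 1 = 9.

9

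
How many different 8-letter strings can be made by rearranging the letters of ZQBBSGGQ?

5040

Letter multiplicities in ZQBBSGGQ: B×2, G×2, Q×2, S×1, Z×1.
So there are 8! / (2!·2!·2!) = 5040 distinguishable arrangements.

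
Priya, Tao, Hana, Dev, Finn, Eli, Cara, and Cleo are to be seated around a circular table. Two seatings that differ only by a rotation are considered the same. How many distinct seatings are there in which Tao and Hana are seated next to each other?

Glue Tao and Hana into a block (2 internal orders). Seating 7 units around a circle gives (6)! arrangements.
So 2 × (6)! = 2 × 720 = 1440.

1440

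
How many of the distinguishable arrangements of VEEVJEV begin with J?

20

With the first slot taken by J, it remains to arrange the other 6 letters (VEEVEV).
Those 6 letters have E appearing 3 times and V appearing 3 times, giving (6)!/(3!·3!) = 20.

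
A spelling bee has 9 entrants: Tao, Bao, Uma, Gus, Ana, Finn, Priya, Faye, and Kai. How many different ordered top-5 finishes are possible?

15120

There are 9 choices for 1st place, 8 for 2nd, and so on down to 5 for position 5.
That gives 9 × 8 × 7 × 6 × 5 = 15120.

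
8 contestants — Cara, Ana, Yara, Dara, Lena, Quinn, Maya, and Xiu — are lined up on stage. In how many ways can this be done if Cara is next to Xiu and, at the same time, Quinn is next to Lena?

Treat {Cara,Xiu} as one block (2 orders) and {Quinn,Lena} as another (2 orders).
That leaves 6 units to arrange: 2 × 2 × 6! = 4 × 720 = 2880.

2880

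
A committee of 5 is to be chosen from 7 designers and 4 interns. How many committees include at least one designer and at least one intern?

With no constraint there are C(11,5) = 462 possible selections.
Selections missing a whole group: no designers → C(4,5) = 0; no interns → C(7,5) = 21.
Both groups omitted at once is impossible, so 462 − 21 = 441.

441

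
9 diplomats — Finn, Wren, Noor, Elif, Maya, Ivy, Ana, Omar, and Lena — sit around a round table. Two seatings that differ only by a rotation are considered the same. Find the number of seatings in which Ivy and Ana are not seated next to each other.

All circular seatings of 9 people number (8)! = 40320.
Those with Ivy next to Ana: fuse the pair into one unit and seat 8 units around a circle — 2·(7)! = 10080.
Subtracting, 40320 − 10080 = 30240.

30240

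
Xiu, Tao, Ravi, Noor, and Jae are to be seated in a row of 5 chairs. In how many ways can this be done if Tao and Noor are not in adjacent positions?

72

There are 5! = 120 arrangements in all. If Tao and Noor are adjacent, merging them into one block gives 2·(4)! = 48 arrangements.
Complementary counting: 120 − 48 = 72.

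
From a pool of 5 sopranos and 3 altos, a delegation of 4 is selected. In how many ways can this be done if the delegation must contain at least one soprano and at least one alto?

65

With no constraint there are C(8,4) = 70 possible selections.
Subtract selections that omit an entire group: no sopranos → C(3,4) = 0; no altos → C(5,4) = 5.
Both groups omitted at once is impossible, so 70 − 5 = 65.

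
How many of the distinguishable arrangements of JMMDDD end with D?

30

Fix D in the last position and arrange the remaining 5 letters.
Those 5 letters have D appearing twice and M appearing twice, giving (5)!/(2!·2!) = 30.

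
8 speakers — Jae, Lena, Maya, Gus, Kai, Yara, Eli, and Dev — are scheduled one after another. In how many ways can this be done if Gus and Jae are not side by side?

Of the 8! = 40320 arrangements, those with Gus and Jae adjacent number 2 × 7! = 10080 (treat the pair as a block with 2 internal orders).
Complementary counting: 40320 − 10080 = 30240.

30240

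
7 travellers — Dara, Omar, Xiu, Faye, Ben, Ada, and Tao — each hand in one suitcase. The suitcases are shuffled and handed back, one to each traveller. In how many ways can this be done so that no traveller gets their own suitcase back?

Count assignments avoiding every fixed point. For any j of the 7 travellers fixed to their own suitcase, the other 7−j can be arranged in (7−j)! ways.
By inclusion–exclusion this is Σ_{j=0}^{7} (−1)^j C(7,j)·(7−j)!.
Computing: 5040 − 5040 + 2520 − 840 + 210 − 42 + 7 − 1 = 1854.

1854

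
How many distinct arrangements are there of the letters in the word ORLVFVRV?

3360

Letter multiplicities in ORLVFVRV: F×1, L×1, O×1, R×2, V×3.
So there are 8! / (3!·2!) = 3360 distinguishable arrangements.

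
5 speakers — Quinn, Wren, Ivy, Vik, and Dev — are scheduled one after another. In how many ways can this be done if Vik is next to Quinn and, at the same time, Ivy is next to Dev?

Treat {Vik,Quinn} as one block (2 orders) and {Ivy,Dev} as another (2 orders).
That leaves 3 units to arrange: 2 × 2 × 3! = 4 × 6 = 24.

24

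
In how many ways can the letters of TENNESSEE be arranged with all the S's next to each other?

840

Treat the 2 copies of S as a single block. The multiset to arrange is then {SS, E, E, E, E, N, N, T}, 8 items in all.
That gives (8)!/(4!·2!) = 840 arrangements.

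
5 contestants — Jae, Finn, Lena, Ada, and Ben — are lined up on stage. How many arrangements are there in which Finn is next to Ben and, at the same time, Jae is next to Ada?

24

Treat {Finn,Ben} as one block (2 orders) and {Jae,Ada} as another (2 orders).
That leaves 3 units to arrange: 2 × 2 × 3! = 4 × 6 = 24.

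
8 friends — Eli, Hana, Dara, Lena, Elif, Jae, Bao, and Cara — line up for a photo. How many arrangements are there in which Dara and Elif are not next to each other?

30240

There are 8! = 40320 arrangements in all. If Dara and Elif are adjacent, merging them into one block gives 2·(7)! = 10080 arrangements.
So 40320 − 10080 = 30240 arrangements keep them apart.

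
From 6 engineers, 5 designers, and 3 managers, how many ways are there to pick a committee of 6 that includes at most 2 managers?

2838

Split by how many managers are chosen (0 through 2).
Sum: C(3,0)·C(11,6) + C(3,1)·C(11,5) + C(3,2)·C(11,4) = 462 + 1386 + 990 = 2838.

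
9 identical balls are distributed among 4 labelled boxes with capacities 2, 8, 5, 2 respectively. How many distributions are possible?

53

By stars and bars, unrestricted non-negative solutions to x_1+…+x_4 = 9 number C(9+3,3) = 220.
Subtract solutions that violate a single cap (substitute x_i' = x_i − (cap_i+1)): x_1 ≥ 3 gives C(9,3) = 84; x_2 ≥ 9 gives C(3,3) = 1; x_3 ≥ 6 gives C(6,3) = 20; x_4 ≥ 3 gives C(9,3) = 84. Together 189.
Add back pairs where two caps are both exceeded: 0 + 1 + 20 + 0 + 0 + 1 = 22.
By inclusion–exclusion the count is 220 − 189 + 22 = 53.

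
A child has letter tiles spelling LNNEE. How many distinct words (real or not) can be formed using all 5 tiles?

Letter multiplicities in LNNEE: E×2, L×1, N×2.
Dividing 5! = 120 by 2!·2! = 4 for the repeated letters gives 30.

30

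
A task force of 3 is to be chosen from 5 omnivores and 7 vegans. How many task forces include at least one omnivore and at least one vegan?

With no constraint there are C(12,3) = 220 possible selections.
Selections missing a whole group: no omnivores → C(7,3) = 35; no vegans → C(5,3) = 10.
Both groups omitted at once is impossible, so 220 − 45 = 175.

175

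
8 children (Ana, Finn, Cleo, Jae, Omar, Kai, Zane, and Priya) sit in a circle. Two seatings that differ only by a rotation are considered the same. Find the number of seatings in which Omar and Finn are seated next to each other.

1440

Glue Omar and Finn into a block (2 internal orders). Seating 7 units around a circle gives (6)! arrangements.
So 2 × (6)! = 2 × 720 = 1440.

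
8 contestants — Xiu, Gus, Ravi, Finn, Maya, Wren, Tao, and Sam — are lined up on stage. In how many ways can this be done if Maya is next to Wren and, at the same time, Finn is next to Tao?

2880

Treat {Maya,Wren} as one block (2 orders) and {Finn,Tao} as another (2 orders).
That leaves 6 units to arrange: 2 × 2 × 6! = 4 × 720 = 2880.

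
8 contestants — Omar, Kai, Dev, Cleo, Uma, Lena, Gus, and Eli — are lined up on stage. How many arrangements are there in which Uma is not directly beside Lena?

30240

There are 8! = 40320 arrangements in all. If Uma and Lena are adjacent, merging them into one block gives 2·(7)! = 10080 arrangements.
Complementary counting: 40320 − 10080 = 30240.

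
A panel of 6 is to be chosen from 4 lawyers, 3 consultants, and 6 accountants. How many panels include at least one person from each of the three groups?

1416

Unrestricted: C(13,6) = 1716 ways to pick any 6 of the 13.
Subtract selections that omit an entire group: no lawyers → C(9,6) = 84; no consultants → C(10,6) = 210; no accountants → C(7,6) = 7.
Add back selections omitting two groups (i.e. drawn from a single group): C(4,6) + C(3,6) + C(6,6) = 1.
By inclusion–exclusion: 1716 − 301 + 1 = 1416.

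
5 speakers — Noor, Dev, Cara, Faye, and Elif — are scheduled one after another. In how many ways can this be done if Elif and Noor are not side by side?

Of the 5! = 120 arrangements, those with Elif and Noor adjacent number 2 × 4! = 48 (treat the pair as a block with 2 internal orders).
Complementary counting: 120 − 48 = 72.

72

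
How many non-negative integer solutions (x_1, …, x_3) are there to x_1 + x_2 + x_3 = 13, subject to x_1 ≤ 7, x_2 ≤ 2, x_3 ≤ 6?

By stars and bars, unrestricted non-negative solutions to x_1+…+x_3 = 13 number C(13+2,2) = 105.
Subtract solutions that violate a single cap (substitute x_i' = x_i − (cap_i+1)): x_1 ≥ 8 gives C(7,2) = 21; x_2 ≥ 3 gives C(12,2) = 66; x_3 ≥ 7 gives C(8,2) = 28. Together 115.
Add back pairs where two caps are both exceeded: 6 + 0 + 10 = 16.
By inclusion–exclusion the count is 105 − 115 + 16 = 6.

6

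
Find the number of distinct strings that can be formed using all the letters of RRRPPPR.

35

RRRPPPR has 7 letters with P appearing 3 times and R appearing 4 times.
The number of distinct arrangements is 7!/(4!·3!) = 5040/144 = 35.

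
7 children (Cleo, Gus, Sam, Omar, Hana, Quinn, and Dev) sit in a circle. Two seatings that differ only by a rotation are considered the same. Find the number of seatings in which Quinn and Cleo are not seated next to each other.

480

Without the restriction there are (6)! = 720 seatings.
Seatings with Quinn beside Cleo: treat them as a block with 2 internal orders, giving 2 × (5)! = 240.
Subtracting, 720 − 240 = 480.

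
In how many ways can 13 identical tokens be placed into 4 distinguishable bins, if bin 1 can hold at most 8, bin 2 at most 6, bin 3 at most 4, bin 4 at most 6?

200

By stars and bars, unrestricted non-negative solutions to x_1+…+x_4 = 13 number C(13+3,3) = 560.
Subtract solutions that violate a single cap (substitute x_i' = x_i − (cap_i+1)): x_1 ≥ 9 gives C(7,3) = 35; x_2 ≥ 7 gives C(9,3) = 84; x_3 ≥ 5 gives C(11,3) = 165; x_4 ≥ 7 gives C(9,3) = 84. Together 368.
Add back pairs where two caps are both exceeded: 0 + 0 + 0 + 4 + 0 + 4 = 8.
By inclusion–exclusion the count is 560 − 368 + 8 = 200.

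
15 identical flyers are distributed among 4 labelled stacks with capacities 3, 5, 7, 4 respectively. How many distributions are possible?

34

By stars and bars, unrestricted non-negative solutions to x_1+…+x_4 = 15 number C(15+3,3) = 816.
Subtract solutions that violate a single cap (substitute x_i' = x_i − (cap_i+1)): x_1 ≥ 4 gives C(14,3) = 364; x_2 ≥ 6 gives C(12,3) = 220; x_3 ≥ 8 gives C(10,3) = 120; x_4 ≥ 5 gives C(13,3) = 286. Together 990.
Add back pairs where two caps are both exceeded: 56 + 20 + 84 + 4 + 35 + 10 = 209.
Subtract triples: 0 + 1 + 0 + 0 = 1.
By inclusion–exclusion the count is 816 − 990 + 209 − 1 = 34.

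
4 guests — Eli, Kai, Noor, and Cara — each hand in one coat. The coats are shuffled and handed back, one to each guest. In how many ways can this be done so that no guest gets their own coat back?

This is the derangement count D_4: permutations of 4 items with no fixed point.
By inclusion–exclusion this is Σ_{j=0}^{4} (−1)^j C(4,j)·(4−j)!.
Computing: 24 − 24 + 12 − 4 + 1 = 9.

9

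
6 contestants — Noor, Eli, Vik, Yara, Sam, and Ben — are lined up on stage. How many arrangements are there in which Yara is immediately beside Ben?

240

Place the 4 others and the Yara-Ben pair as 5 objects in a line; the pair has 2 internal arrangements.
That gives 2 × 5! = 2 × 120 = 240.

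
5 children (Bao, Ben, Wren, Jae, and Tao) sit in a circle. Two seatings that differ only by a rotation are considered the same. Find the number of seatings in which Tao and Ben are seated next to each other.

12

Treat {Tao, Ben} as one unit (2 internal orders) and seat the resulting 4 units around the table: (3)! circular arrangements.
So 2 × (3)! = 2 × 6 = 12.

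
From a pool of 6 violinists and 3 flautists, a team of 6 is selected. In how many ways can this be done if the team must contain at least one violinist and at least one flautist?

Unrestricted: C(9,6) = 84 ways to pick any 6 of the 9.
Subtract selections that omit an entire group: no violinists → C(3,6) = 0; no flautists → C(6,6) = 1.
Both groups omitted at once is impossible, so 84 − 1 = 83.

83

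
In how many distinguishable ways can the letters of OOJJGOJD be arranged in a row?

1120

OOJJGOJD has 8 letters with J appearing 3 times and O appearing 3 times.
Dividing 8! = 40320 by 3!·3! = 36 for the repeated letters gives 1120.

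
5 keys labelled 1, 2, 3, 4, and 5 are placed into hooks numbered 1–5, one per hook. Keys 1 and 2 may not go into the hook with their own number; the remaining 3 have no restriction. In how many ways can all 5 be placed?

78

Let Aᵢ (for i ∈ {1, 2}) be the placements that put key i in its forbidden hook. Any j of these fix j positions, leaving (5−j)! ways to fill the rest, and there are C(2,j) ways to pick which j.
By inclusion–exclusion, the number of valid placements is Σ_{j=0}^{2} (−1)^j C(2,j)·(5−j)!.
Computing: 120 − 48 + 6 = 78.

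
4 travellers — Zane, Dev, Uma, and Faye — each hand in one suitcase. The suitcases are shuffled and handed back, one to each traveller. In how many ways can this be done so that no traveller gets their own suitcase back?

This is the derangement count D_4: permutations of 4 items with no fixed point.
By inclusion–exclusion this is Σ_{j=0}^{4} (−1)^j C(4,j)·(4−j)!.
Computing: 24 − 24 + 12 − 4 + 1 = 9.

9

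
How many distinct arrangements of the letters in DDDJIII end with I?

60

Fix I in the last position and arrange the remaining 6 letters.
Those 6 letters have D appearing 3 times and I appearing twice, giving (6)!/(3!·2!) = 60.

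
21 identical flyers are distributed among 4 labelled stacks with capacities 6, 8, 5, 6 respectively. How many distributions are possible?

35

By stars and bars, unrestricted non-negative solutions to x_1+…+x_4 = 21 number C(21+3,3) = 2024.
Subtract solutions that violate a single cap (substitute x_i' = x_i − (cap_i+1)): x_1 ≥ 7 gives C(17,3) = 680; x_2 ≥ 9 gives C(15,3) = 455; x_3 ≥ 6 gives C(18,3) = 816; x_4 ≥ 7 gives C(17,3) = 680. Together 2631.
Add back pairs where two caps are both exceeded: 56 + 165 + 120 + 84 + 56 + 165 = 646.
Subtract triples: 0 + 0 + 4 + 0 = 4.
By inclusion–exclusion the count is 2024 − 2631 + 646 − 4 = 35.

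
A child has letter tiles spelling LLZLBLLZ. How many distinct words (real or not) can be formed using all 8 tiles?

LLZLBLLZ has 8 letters with L appearing 5 times and Z appearing twice.
So there are 8! / (5!·2!) = 168 distinguishable arrangements.

168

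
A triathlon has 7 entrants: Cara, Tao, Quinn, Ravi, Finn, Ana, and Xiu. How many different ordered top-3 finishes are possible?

210

This is an ordered selection of 3 from 7: P(7,3).
That gives 7 × 6 × 5 = 210.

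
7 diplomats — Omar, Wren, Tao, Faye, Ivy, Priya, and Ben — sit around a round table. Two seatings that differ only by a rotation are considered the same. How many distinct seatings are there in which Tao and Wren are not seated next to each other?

480

All circular seatings of 7 people number (6)! = 720.
Those with Tao next to Wren: fuse the pair into one unit and seat 6 units around a circle — 2·(5)! = 240.
Subtracting, 720 − 240 = 480.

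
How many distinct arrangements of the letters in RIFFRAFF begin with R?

210

With the first slot taken by R, it remains to arrange the other 7 letters (IFFRAFF).
Those 7 letters have F appearing 4 times, giving (7)!/(4!) = 210.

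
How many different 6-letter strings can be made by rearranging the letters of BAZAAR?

120

Letter multiplicities in BAZAAR: A×3, B×1, R×1, Z×1.
So there are 6! / (3!) = 120 distinguishable arrangements.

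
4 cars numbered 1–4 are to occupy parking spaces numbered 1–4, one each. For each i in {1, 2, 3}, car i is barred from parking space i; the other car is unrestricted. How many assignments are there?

Let Aᵢ (for i ∈ {1, 2, 3}) be the placements that put car i in its forbidden parking space. Any j of these fix j positions, leaving (4−j)! ways to fill the rest, and there are C(3,j) ways to pick which j.
By inclusion–exclusion, the number of valid placements is Σ_{j=0}^{3} (−1)^j C(3,j)·(4−j)!.
Computing: 24 − 18 + 6 − 1 = 11.

11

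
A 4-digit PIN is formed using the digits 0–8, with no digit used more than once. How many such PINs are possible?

With no repetition, fill the 4 digits in order: 9 choices, then 8, down to 6.
That product is 9 × 8 × 7 × 6 = 3024.

3024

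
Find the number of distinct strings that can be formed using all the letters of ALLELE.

ALLELE has 6 letters with E appearing twice and L appearing 3 times.
So there are 6! / (3!·2!) = 60 distinguishable arrangements.

60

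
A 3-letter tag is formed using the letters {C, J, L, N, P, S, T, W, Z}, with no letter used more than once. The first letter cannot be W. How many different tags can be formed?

The first letter has 9−1 = 8 choices (anything except W).
The remaining 2 letters are filled from the other 8 symbols without repetition: 8 × 7 = 56.
Total: 8 × 56 = 448.

448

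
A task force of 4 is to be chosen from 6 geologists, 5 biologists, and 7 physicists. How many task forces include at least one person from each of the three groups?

Total 4-person selections from all 18: C(18,4) = 3060.
Subtract selections that omit an entire group: no geologists → C(12,4) = 495; no biologists → C(13,4) = 715; no physicists → C(11,4) = 330.
Add back selections omitting two groups (i.e. drawn from a single group): C(6,4) + C(5,4) + C(7,4) = 55.
By inclusion–exclusion: 3060 − 1540 + 55 = 1575.

1575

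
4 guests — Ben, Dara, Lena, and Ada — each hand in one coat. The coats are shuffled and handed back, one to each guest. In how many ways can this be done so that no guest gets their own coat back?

Let Aᵢ be the assignments in which guest i gets their own coat. We want the size of the complement of A₁∪…∪A_4.
By inclusion–exclusion this is Σ_{j=0}^{4} (−1)^j C(4,j)·(4−j)!.
Computing: 24 − 24 + 12 − 4 + 1 = 9.

9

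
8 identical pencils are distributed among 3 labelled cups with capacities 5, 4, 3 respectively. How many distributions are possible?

Ignoring the caps, the number of non-negative solutions to x_1+…+x_3 = 8 is C(10,2) = 45.
Subtract solutions that violate a single cap (substitute x_i' = x_i − (cap_i+1)): x_1 ≥ 6 gives C(4,2) = 6; x_2 ≥ 5 gives C(5,2) = 10; x_3 ≥ 4 gives C(6,2) = 15. Together 31.
No two caps can be exceeded simultaneously, so the pair terms are all 0.
By inclusion–exclusion the count is 45 − 31 + 0 = 14.

14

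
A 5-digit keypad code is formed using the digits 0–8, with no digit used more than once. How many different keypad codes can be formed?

15120

This is a permutation of 5 out of 9: P(9,5) = 9!/4!.
That product is 9 × 8 × 7 × 6 × 5 = 15120.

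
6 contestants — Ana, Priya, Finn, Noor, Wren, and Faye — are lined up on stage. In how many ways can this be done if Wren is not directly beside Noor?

480

Of the 6! = 720 arrangements, those with Wren and Noor adjacent number 2 × 5! = 240 (treat the pair as a block with 2 internal orders).
Complementary counting: 720 − 240 = 480.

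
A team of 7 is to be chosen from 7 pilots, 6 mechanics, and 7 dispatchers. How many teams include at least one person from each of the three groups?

Unrestricted: C(20,7) = 77520 ways to pick any 7 of the 20.
Selections missing a whole group: no pilots → C(13,7) = 1716; no mechanics → C(14,7) = 3432; no dispatchers → C(13,7) = 1716.
Add back selections omitting two groups (i.e. drawn from a single group): C(7,7) + C(6,7) + C(7,7) = 2.
By inclusion–exclusion: 77520 − 6864 + 2 = 70658.

70658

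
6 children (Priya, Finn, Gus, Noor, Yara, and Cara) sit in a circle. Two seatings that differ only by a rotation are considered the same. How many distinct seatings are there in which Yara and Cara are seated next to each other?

48

Glue Yara and Cara into a block (2 internal orders). Seating 5 units around a circle gives (4)! arrangements.
So 2 × (4)! = 2 × 24 = 48.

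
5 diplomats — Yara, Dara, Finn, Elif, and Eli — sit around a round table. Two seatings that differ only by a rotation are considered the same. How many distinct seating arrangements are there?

24

Around a circle, 5 distinct people have 5!/5 = (4)! = 24 rotationally distinct seatings.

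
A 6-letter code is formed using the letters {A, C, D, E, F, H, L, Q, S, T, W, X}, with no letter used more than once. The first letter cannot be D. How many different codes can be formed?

609840

The first letter has 12−1 = 11 choices (anything except D).
The remaining 5 letters are filled from the other 11 symbols without repetition: 11 × 10 × 9 × 8 × 7 = 55440.
Total: 11 × 55440 = 609840.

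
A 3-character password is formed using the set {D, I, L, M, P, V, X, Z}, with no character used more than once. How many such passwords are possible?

Choose and order 3 of the 8 symbols: the first character has 8 options, the next 7, then 6.
That product is 8 × 7 × 6 = 336.

336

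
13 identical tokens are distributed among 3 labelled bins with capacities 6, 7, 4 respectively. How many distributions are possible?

15

Ignoring the caps, the number of non-negative solutions to x_1+…+x_3 = 13 is C(15,2) = 105.
Subtract solutions that violate a single cap (substitute x_i' = x_i − (cap_i+1)): x_1 ≥ 7 gives C(8,2) = 28; x_2 ≥ 8 gives C(7,2) = 21; x_3 ≥ 5 gives C(10,2) = 45. Together 94.
Add back pairs where two caps are both exceeded: 0 + 3 + 1 = 4.
By inclusion–exclusion the count is 105 − 94 + 4 = 15.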